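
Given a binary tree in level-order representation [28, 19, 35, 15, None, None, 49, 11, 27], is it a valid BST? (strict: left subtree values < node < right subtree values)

Level-order array: [28, 19, 35, 15, None, None, 49, 11, 27]
Validate using subtree bounds (lo, hi): at each node, require lo < value < hi,
then recurse left with hi=value and right with lo=value.
Preorder trace (stopping at first violation):
  at node 28 with bounds (-inf, +inf): OK
  at node 19 with bounds (-inf, 28): OK
  at node 15 with bounds (-inf, 19): OK
  at node 11 with bounds (-inf, 15): OK
  at node 27 with bounds (15, 19): VIOLATION
Node 27 violates its bound: not (15 < 27 < 19).
Result: Not a valid BST


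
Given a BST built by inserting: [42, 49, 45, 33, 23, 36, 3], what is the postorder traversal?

Tree insertion order: [42, 49, 45, 33, 23, 36, 3]
Tree (level-order array): [42, 33, 49, 23, 36, 45, None, 3]
Postorder traversal: [3, 23, 36, 33, 45, 49, 42]


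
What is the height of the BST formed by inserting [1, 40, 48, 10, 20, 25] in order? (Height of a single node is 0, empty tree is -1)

Insertion order: [1, 40, 48, 10, 20, 25]
Tree (level-order array): [1, None, 40, 10, 48, None, 20, None, None, None, 25]
Compute height bottom-up (empty subtree = -1):
  height(25) = 1 + max(-1, -1) = 0
  height(20) = 1 + max(-1, 0) = 1
  height(10) = 1 + max(-1, 1) = 2
  height(48) = 1 + max(-1, -1) = 0
  height(40) = 1 + max(2, 0) = 3
  height(1) = 1 + max(-1, 3) = 4
Height = 4


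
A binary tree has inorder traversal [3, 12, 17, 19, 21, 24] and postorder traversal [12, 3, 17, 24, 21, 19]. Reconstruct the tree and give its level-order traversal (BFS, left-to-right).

Inorder:   [3, 12, 17, 19, 21, 24]
Postorder: [12, 3, 17, 24, 21, 19]
Algorithm: postorder visits root last, so walk postorder right-to-left;
each value is the root of the current inorder slice — split it at that
value, recurse on the right subtree first, then the left.
Recursive splits:
  root=19; inorder splits into left=[3, 12, 17], right=[21, 24]
  root=21; inorder splits into left=[], right=[24]
  root=24; inorder splits into left=[], right=[]
  root=17; inorder splits into left=[3, 12], right=[]
  root=3; inorder splits into left=[], right=[12]
  root=12; inorder splits into left=[], right=[]
Reconstructed level-order: [19, 17, 21, 3, 24, 12]


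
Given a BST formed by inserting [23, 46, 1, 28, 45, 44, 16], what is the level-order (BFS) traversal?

Tree insertion order: [23, 46, 1, 28, 45, 44, 16]
Tree (level-order array): [23, 1, 46, None, 16, 28, None, None, None, None, 45, 44]
BFS from the root, enqueuing left then right child of each popped node:
  queue [23] -> pop 23, enqueue [1, 46], visited so far: [23]
  queue [1, 46] -> pop 1, enqueue [16], visited so far: [23, 1]
  queue [46, 16] -> pop 46, enqueue [28], visited so far: [23, 1, 46]
  queue [16, 28] -> pop 16, enqueue [none], visited so far: [23, 1, 46, 16]
  queue [28] -> pop 28, enqueue [45], visited so far: [23, 1, 46, 16, 28]
  queue [45] -> pop 45, enqueue [44], visited so far: [23, 1, 46, 16, 28, 45]
  queue [44] -> pop 44, enqueue [none], visited so far: [23, 1, 46, 16, 28, 45, 44]
Result: [23, 1, 46, 16, 28, 45, 44]


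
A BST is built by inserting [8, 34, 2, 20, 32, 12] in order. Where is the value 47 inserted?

Starting tree (level order): [8, 2, 34, None, None, 20, None, 12, 32]
Insertion path: 8 -> 34
Result: insert 47 as right child of 34
Final tree (level order): [8, 2, 34, None, None, 20, 47, 12, 32]


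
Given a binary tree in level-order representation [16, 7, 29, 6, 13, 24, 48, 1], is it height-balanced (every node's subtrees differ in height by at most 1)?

Tree (level-order array): [16, 7, 29, 6, 13, 24, 48, 1]
Definition: a tree is height-balanced if, at every node, |h(left) - h(right)| <= 1 (empty subtree has height -1).
Bottom-up per-node check:
  node 1: h_left=-1, h_right=-1, diff=0 [OK], height=0
  node 6: h_left=0, h_right=-1, diff=1 [OK], height=1
  node 13: h_left=-1, h_right=-1, diff=0 [OK], height=0
  node 7: h_left=1, h_right=0, diff=1 [OK], height=2
  node 24: h_left=-1, h_right=-1, diff=0 [OK], height=0
  node 48: h_left=-1, h_right=-1, diff=0 [OK], height=0
  node 29: h_left=0, h_right=0, diff=0 [OK], height=1
  node 16: h_left=2, h_right=1, diff=1 [OK], height=3
All nodes satisfy the balance condition.
Result: Balanced


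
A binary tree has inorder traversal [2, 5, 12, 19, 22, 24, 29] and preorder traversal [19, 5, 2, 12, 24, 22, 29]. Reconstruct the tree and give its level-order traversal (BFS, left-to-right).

Inorder:  [2, 5, 12, 19, 22, 24, 29]
Preorder: [19, 5, 2, 12, 24, 22, 29]
Algorithm: preorder visits root first, so consume preorder in order;
for each root, split the current inorder slice at that value into
left-subtree inorder and right-subtree inorder, then recurse.
Recursive splits:
  root=19; inorder splits into left=[2, 5, 12], right=[22, 24, 29]
  root=5; inorder splits into left=[2], right=[12]
  root=2; inorder splits into left=[], right=[]
  root=12; inorder splits into left=[], right=[]
  root=24; inorder splits into left=[22], right=[29]
  root=22; inorder splits into left=[], right=[]
  root=29; inorder splits into left=[], right=[]
Reconstructed level-order: [19, 5, 24, 2, 12, 22, 29]


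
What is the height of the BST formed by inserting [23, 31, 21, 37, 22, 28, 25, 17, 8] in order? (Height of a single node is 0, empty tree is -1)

Insertion order: [23, 31, 21, 37, 22, 28, 25, 17, 8]
Tree (level-order array): [23, 21, 31, 17, 22, 28, 37, 8, None, None, None, 25]
Compute height bottom-up (empty subtree = -1):
  height(8) = 1 + max(-1, -1) = 0
  height(17) = 1 + max(0, -1) = 1
  height(22) = 1 + max(-1, -1) = 0
  height(21) = 1 + max(1, 0) = 2
  height(25) = 1 + max(-1, -1) = 0
  height(28) = 1 + max(0, -1) = 1
  height(37) = 1 + max(-1, -1) = 0
  height(31) = 1 + max(1, 0) = 2
  height(23) = 1 + max(2, 2) = 3
Height = 3


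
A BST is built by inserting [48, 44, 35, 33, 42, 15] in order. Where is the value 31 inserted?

Starting tree (level order): [48, 44, None, 35, None, 33, 42, 15]
Insertion path: 48 -> 44 -> 35 -> 33 -> 15
Result: insert 31 as right child of 15
Final tree (level order): [48, 44, None, 35, None, 33, 42, 15, None, None, None, None, 31]


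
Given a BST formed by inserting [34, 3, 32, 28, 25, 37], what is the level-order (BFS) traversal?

Tree insertion order: [34, 3, 32, 28, 25, 37]
Tree (level-order array): [34, 3, 37, None, 32, None, None, 28, None, 25]
BFS from the root, enqueuing left then right child of each popped node:
  queue [34] -> pop 34, enqueue [3, 37], visited so far: [34]
  queue [3, 37] -> pop 3, enqueue [32], visited so far: [34, 3]
  queue [37, 32] -> pop 37, enqueue [none], visited so far: [34, 3, 37]
  queue [32] -> pop 32, enqueue [28], visited so far: [34, 3, 37, 32]
  queue [28] -> pop 28, enqueue [25], visited so far: [34, 3, 37, 32, 28]
  queue [25] -> pop 25, enqueue [none], visited so far: [34, 3, 37, 32, 28, 25]
Result: [34, 3, 37, 32, 28, 25]


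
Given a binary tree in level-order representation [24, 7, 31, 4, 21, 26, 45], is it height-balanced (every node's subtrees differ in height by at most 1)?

Tree (level-order array): [24, 7, 31, 4, 21, 26, 45]
Definition: a tree is height-balanced if, at every node, |h(left) - h(right)| <= 1 (empty subtree has height -1).
Bottom-up per-node check:
  node 4: h_left=-1, h_right=-1, diff=0 [OK], height=0
  node 21: h_left=-1, h_right=-1, diff=0 [OK], height=0
  node 7: h_left=0, h_right=0, diff=0 [OK], height=1
  node 26: h_left=-1, h_right=-1, diff=0 [OK], height=0
  node 45: h_left=-1, h_right=-1, diff=0 [OK], height=0
  node 31: h_left=0, h_right=0, diff=0 [OK], height=1
  node 24: h_left=1, h_right=1, diff=0 [OK], height=2
All nodes satisfy the balance condition.
Result: Balanced


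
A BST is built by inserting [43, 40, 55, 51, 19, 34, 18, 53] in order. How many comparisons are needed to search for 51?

Search path for 51: 43 -> 55 -> 51
Found: True
Comparisons: 3


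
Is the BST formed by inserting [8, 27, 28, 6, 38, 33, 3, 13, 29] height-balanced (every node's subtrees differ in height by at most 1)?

Tree (level-order array): [8, 6, 27, 3, None, 13, 28, None, None, None, None, None, 38, 33, None, 29]
Definition: a tree is height-balanced if, at every node, |h(left) - h(right)| <= 1 (empty subtree has height -1).
Bottom-up per-node check:
  node 3: h_left=-1, h_right=-1, diff=0 [OK], height=0
  node 6: h_left=0, h_right=-1, diff=1 [OK], height=1
  node 13: h_left=-1, h_right=-1, diff=0 [OK], height=0
  node 29: h_left=-1, h_right=-1, diff=0 [OK], height=0
  node 33: h_left=0, h_right=-1, diff=1 [OK], height=1
  node 38: h_left=1, h_right=-1, diff=2 [FAIL (|1--1|=2 > 1)], height=2
  node 28: h_left=-1, h_right=2, diff=3 [FAIL (|-1-2|=3 > 1)], height=3
  node 27: h_left=0, h_right=3, diff=3 [FAIL (|0-3|=3 > 1)], height=4
  node 8: h_left=1, h_right=4, diff=3 [FAIL (|1-4|=3 > 1)], height=5
Node 38 violates the condition: |1 - -1| = 2 > 1.
Result: Not balanced


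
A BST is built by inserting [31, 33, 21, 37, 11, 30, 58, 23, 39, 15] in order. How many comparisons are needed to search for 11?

Search path for 11: 31 -> 21 -> 11
Found: True
Comparisons: 3


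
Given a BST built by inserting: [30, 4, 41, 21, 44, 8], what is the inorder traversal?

Tree insertion order: [30, 4, 41, 21, 44, 8]
Tree (level-order array): [30, 4, 41, None, 21, None, 44, 8]
Inorder traversal: [4, 8, 21, 30, 41, 44]


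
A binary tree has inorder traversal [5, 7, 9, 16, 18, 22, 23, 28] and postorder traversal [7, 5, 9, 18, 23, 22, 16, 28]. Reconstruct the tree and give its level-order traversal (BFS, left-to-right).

Inorder:   [5, 7, 9, 16, 18, 22, 23, 28]
Postorder: [7, 5, 9, 18, 23, 22, 16, 28]
Algorithm: postorder visits root last, so walk postorder right-to-left;
each value is the root of the current inorder slice — split it at that
value, recurse on the right subtree first, then the left.
Recursive splits:
  root=28; inorder splits into left=[5, 7, 9, 16, 18, 22, 23], right=[]
  root=16; inorder splits into left=[5, 7, 9], right=[18, 22, 23]
  root=22; inorder splits into left=[18], right=[23]
  root=23; inorder splits into left=[], right=[]
  root=18; inorder splits into left=[], right=[]
  root=9; inorder splits into left=[5, 7], right=[]
  root=5; inorder splits into left=[], right=[7]
  root=7; inorder splits into left=[], right=[]
Reconstructed level-order: [28, 16, 9, 22, 5, 18, 23, 7]


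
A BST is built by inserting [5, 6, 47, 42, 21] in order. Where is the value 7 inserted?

Starting tree (level order): [5, None, 6, None, 47, 42, None, 21]
Insertion path: 5 -> 6 -> 47 -> 42 -> 21
Result: insert 7 as left child of 21
Final tree (level order): [5, None, 6, None, 47, 42, None, 21, None, 7]


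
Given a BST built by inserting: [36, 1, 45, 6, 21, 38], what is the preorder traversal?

Tree insertion order: [36, 1, 45, 6, 21, 38]
Tree (level-order array): [36, 1, 45, None, 6, 38, None, None, 21]
Preorder traversal: [36, 1, 6, 21, 45, 38]


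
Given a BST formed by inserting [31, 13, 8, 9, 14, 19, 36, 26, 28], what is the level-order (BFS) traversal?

Tree insertion order: [31, 13, 8, 9, 14, 19, 36, 26, 28]
Tree (level-order array): [31, 13, 36, 8, 14, None, None, None, 9, None, 19, None, None, None, 26, None, 28]
BFS from the root, enqueuing left then right child of each popped node:
  queue [31] -> pop 31, enqueue [13, 36], visited so far: [31]
  queue [13, 36] -> pop 13, enqueue [8, 14], visited so far: [31, 13]
  queue [36, 8, 14] -> pop 36, enqueue [none], visited so far: [31, 13, 36]
  queue [8, 14] -> pop 8, enqueue [9], visited so far: [31, 13, 36, 8]
  queue [14, 9] -> pop 14, enqueue [19], visited so far: [31, 13, 36, 8, 14]
  queue [9, 19] -> pop 9, enqueue [none], visited so far: [31, 13, 36, 8, 14, 9]
  queue [19] -> pop 19, enqueue [26], visited so far: [31, 13, 36, 8, 14, 9, 19]
  queue [26] -> pop 26, enqueue [28], visited so far: [31, 13, 36, 8, 14, 9, 19, 26]
  queue [28] -> pop 28, enqueue [none], visited so far: [31, 13, 36, 8, 14, 9, 19, 26, 28]
Result: [31, 13, 36, 8, 14, 9, 19, 26, 28]


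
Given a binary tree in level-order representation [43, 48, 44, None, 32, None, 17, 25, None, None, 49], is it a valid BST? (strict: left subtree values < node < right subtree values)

Level-order array: [43, 48, 44, None, 32, None, 17, 25, None, None, 49]
Validate using subtree bounds (lo, hi): at each node, require lo < value < hi,
then recurse left with hi=value and right with lo=value.
Preorder trace (stopping at first violation):
  at node 43 with bounds (-inf, +inf): OK
  at node 48 with bounds (-inf, 43): VIOLATION
Node 48 violates its bound: not (-inf < 48 < 43).
Result: Not a valid BST


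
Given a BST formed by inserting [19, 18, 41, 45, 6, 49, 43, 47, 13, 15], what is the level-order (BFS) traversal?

Tree insertion order: [19, 18, 41, 45, 6, 49, 43, 47, 13, 15]
Tree (level-order array): [19, 18, 41, 6, None, None, 45, None, 13, 43, 49, None, 15, None, None, 47]
BFS from the root, enqueuing left then right child of each popped node:
  queue [19] -> pop 19, enqueue [18, 41], visited so far: [19]
  queue [18, 41] -> pop 18, enqueue [6], visited so far: [19, 18]
  queue [41, 6] -> pop 41, enqueue [45], visited so far: [19, 18, 41]
  queue [6, 45] -> pop 6, enqueue [13], visited so far: [19, 18, 41, 6]
  queue [45, 13] -> pop 45, enqueue [43, 49], visited so far: [19, 18, 41, 6, 45]
  queue [13, 43, 49] -> pop 13, enqueue [15], visited so far: [19, 18, 41, 6, 45, 13]
  queue [43, 49, 15] -> pop 43, enqueue [none], visited so far: [19, 18, 41, 6, 45, 13, 43]
  queue [49, 15] -> pop 49, enqueue [47], visited so far: [19, 18, 41, 6, 45, 13, 43, 49]
  queue [15, 47] -> pop 15, enqueue [none], visited so far: [19, 18, 41, 6, 45, 13, 43, 49, 15]
  queue [47] -> pop 47, enqueue [none], visited so far: [19, 18, 41, 6, 45, 13, 43, 49, 15, 47]
Result: [19, 18, 41, 6, 45, 13, 43, 49, 15, 47]


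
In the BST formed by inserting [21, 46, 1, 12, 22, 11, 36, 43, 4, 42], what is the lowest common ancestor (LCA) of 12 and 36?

Tree insertion order: [21, 46, 1, 12, 22, 11, 36, 43, 4, 42]
Tree (level-order array): [21, 1, 46, None, 12, 22, None, 11, None, None, 36, 4, None, None, 43, None, None, 42]
In a BST, the LCA of p=12, q=36 is the first node v on the
root-to-leaf path with p <= v <= q (go left if both < v, right if both > v).
Walk from root:
  at 21: 12 <= 21 <= 36, this is the LCA
LCA = 21


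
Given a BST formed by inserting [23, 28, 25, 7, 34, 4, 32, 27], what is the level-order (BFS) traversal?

Tree insertion order: [23, 28, 25, 7, 34, 4, 32, 27]
Tree (level-order array): [23, 7, 28, 4, None, 25, 34, None, None, None, 27, 32]
BFS from the root, enqueuing left then right child of each popped node:
  queue [23] -> pop 23, enqueue [7, 28], visited so far: [23]
  queue [7, 28] -> pop 7, enqueue [4], visited so far: [23, 7]
  queue [28, 4] -> pop 28, enqueue [25, 34], visited so far: [23, 7, 28]
  queue [4, 25, 34] -> pop 4, enqueue [none], visited so far: [23, 7, 28, 4]
  queue [25, 34] -> pop 25, enqueue [27], visited so far: [23, 7, 28, 4, 25]
  queue [34, 27] -> pop 34, enqueue [32], visited so far: [23, 7, 28, 4, 25, 34]
  queue [27, 32] -> pop 27, enqueue [none], visited so far: [23, 7, 28, 4, 25, 34, 27]
  queue [32] -> pop 32, enqueue [none], visited so far: [23, 7, 28, 4, 25, 34, 27, 32]
Result: [23, 7, 28, 4, 25, 34, 27, 32]


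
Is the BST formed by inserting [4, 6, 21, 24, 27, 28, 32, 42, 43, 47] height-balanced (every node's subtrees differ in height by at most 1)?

Tree (level-order array): [4, None, 6, None, 21, None, 24, None, 27, None, 28, None, 32, None, 42, None, 43, None, 47]
Definition: a tree is height-balanced if, at every node, |h(left) - h(right)| <= 1 (empty subtree has height -1).
Bottom-up per-node check:
  node 47: h_left=-1, h_right=-1, diff=0 [OK], height=0
  node 43: h_left=-1, h_right=0, diff=1 [OK], height=1
  node 42: h_left=-1, h_right=1, diff=2 [FAIL (|-1-1|=2 > 1)], height=2
  node 32: h_left=-1, h_right=2, diff=3 [FAIL (|-1-2|=3 > 1)], height=3
  node 28: h_left=-1, h_right=3, diff=4 [FAIL (|-1-3|=4 > 1)], height=4
  node 27: h_left=-1, h_right=4, diff=5 [FAIL (|-1-4|=5 > 1)], height=5
  node 24: h_left=-1, h_right=5, diff=6 [FAIL (|-1-5|=6 > 1)], height=6
  node 21: h_left=-1, h_right=6, diff=7 [FAIL (|-1-6|=7 > 1)], height=7
  node 6: h_left=-1, h_right=7, diff=8 [FAIL (|-1-7|=8 > 1)], height=8
  node 4: h_left=-1, h_right=8, diff=9 [FAIL (|-1-8|=9 > 1)], height=9
Node 42 violates the condition: |-1 - 1| = 2 > 1.
Result: Not balanced


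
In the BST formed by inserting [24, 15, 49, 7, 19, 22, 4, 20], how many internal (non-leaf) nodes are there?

Tree built from: [24, 15, 49, 7, 19, 22, 4, 20]
Tree (level-order array): [24, 15, 49, 7, 19, None, None, 4, None, None, 22, None, None, 20]
Rule: An internal node has at least one child.
Per-node child counts:
  node 24: 2 child(ren)
  node 15: 2 child(ren)
  node 7: 1 child(ren)
  node 4: 0 child(ren)
  node 19: 1 child(ren)
  node 22: 1 child(ren)
  node 20: 0 child(ren)
  node 49: 0 child(ren)
Matching nodes: [24, 15, 7, 19, 22]
Count of internal (non-leaf) nodes: 5


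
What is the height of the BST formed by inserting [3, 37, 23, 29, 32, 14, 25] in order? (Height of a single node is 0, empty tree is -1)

Insertion order: [3, 37, 23, 29, 32, 14, 25]
Tree (level-order array): [3, None, 37, 23, None, 14, 29, None, None, 25, 32]
Compute height bottom-up (empty subtree = -1):
  height(14) = 1 + max(-1, -1) = 0
  height(25) = 1 + max(-1, -1) = 0
  height(32) = 1 + max(-1, -1) = 0
  height(29) = 1 + max(0, 0) = 1
  height(23) = 1 + max(0, 1) = 2
  height(37) = 1 + max(2, -1) = 3
  height(3) = 1 + max(-1, 3) = 4
Height = 4


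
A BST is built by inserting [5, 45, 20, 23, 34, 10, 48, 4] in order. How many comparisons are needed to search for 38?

Search path for 38: 5 -> 45 -> 20 -> 23 -> 34
Found: False
Comparisons: 5


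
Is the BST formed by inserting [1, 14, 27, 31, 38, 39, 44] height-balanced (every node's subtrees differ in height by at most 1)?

Tree (level-order array): [1, None, 14, None, 27, None, 31, None, 38, None, 39, None, 44]
Definition: a tree is height-balanced if, at every node, |h(left) - h(right)| <= 1 (empty subtree has height -1).
Bottom-up per-node check:
  node 44: h_left=-1, h_right=-1, diff=0 [OK], height=0
  node 39: h_left=-1, h_right=0, diff=1 [OK], height=1
  node 38: h_left=-1, h_right=1, diff=2 [FAIL (|-1-1|=2 > 1)], height=2
  node 31: h_left=-1, h_right=2, diff=3 [FAIL (|-1-2|=3 > 1)], height=3
  node 27: h_left=-1, h_right=3, diff=4 [FAIL (|-1-3|=4 > 1)], height=4
  node 14: h_left=-1, h_right=4, diff=5 [FAIL (|-1-4|=5 > 1)], height=5
  node 1: h_left=-1, h_right=5, diff=6 [FAIL (|-1-5|=6 > 1)], height=6
Node 38 violates the condition: |-1 - 1| = 2 > 1.
Result: Not balanced


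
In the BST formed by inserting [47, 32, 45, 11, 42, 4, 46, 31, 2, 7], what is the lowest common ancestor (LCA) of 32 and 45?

Tree insertion order: [47, 32, 45, 11, 42, 4, 46, 31, 2, 7]
Tree (level-order array): [47, 32, None, 11, 45, 4, 31, 42, 46, 2, 7]
In a BST, the LCA of p=32, q=45 is the first node v on the
root-to-leaf path with p <= v <= q (go left if both < v, right if both > v).
Walk from root:
  at 47: both 32 and 45 < 47, go left
  at 32: 32 <= 32 <= 45, this is the LCA
LCA = 32


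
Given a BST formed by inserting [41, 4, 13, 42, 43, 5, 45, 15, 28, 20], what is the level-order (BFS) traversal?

Tree insertion order: [41, 4, 13, 42, 43, 5, 45, 15, 28, 20]
Tree (level-order array): [41, 4, 42, None, 13, None, 43, 5, 15, None, 45, None, None, None, 28, None, None, 20]
BFS from the root, enqueuing left then right child of each popped node:
  queue [41] -> pop 41, enqueue [4, 42], visited so far: [41]
  queue [4, 42] -> pop 4, enqueue [13], visited so far: [41, 4]
  queue [42, 13] -> pop 42, enqueue [43], visited so far: [41, 4, 42]
  queue [13, 43] -> pop 13, enqueue [5, 15], visited so far: [41, 4, 42, 13]
  queue [43, 5, 15] -> pop 43, enqueue [45], visited so far: [41, 4, 42, 13, 43]
  queue [5, 15, 45] -> pop 5, enqueue [none], visited so far: [41, 4, 42, 13, 43, 5]
  queue [15, 45] -> pop 15, enqueue [28], visited so far: [41, 4, 42, 13, 43, 5, 15]
  queue [45, 28] -> pop 45, enqueue [none], visited so far: [41, 4, 42, 13, 43, 5, 15, 45]
  queue [28] -> pop 28, enqueue [20], visited so far: [41, 4, 42, 13, 43, 5, 15, 45, 28]
  queue [20] -> pop 20, enqueue [none], visited so far: [41, 4, 42, 13, 43, 5, 15, 45, 28, 20]
Result: [41, 4, 42, 13, 43, 5, 15, 45, 28, 20]


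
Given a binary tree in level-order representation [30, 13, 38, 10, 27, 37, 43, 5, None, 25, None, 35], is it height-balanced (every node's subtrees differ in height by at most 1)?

Tree (level-order array): [30, 13, 38, 10, 27, 37, 43, 5, None, 25, None, 35]
Definition: a tree is height-balanced if, at every node, |h(left) - h(right)| <= 1 (empty subtree has height -1).
Bottom-up per-node check:
  node 5: h_left=-1, h_right=-1, diff=0 [OK], height=0
  node 10: h_left=0, h_right=-1, diff=1 [OK], height=1
  node 25: h_left=-1, h_right=-1, diff=0 [OK], height=0
  node 27: h_left=0, h_right=-1, diff=1 [OK], height=1
  node 13: h_left=1, h_right=1, diff=0 [OK], height=2
  node 35: h_left=-1, h_right=-1, diff=0 [OK], height=0
  node 37: h_left=0, h_right=-1, diff=1 [OK], height=1
  node 43: h_left=-1, h_right=-1, diff=0 [OK], height=0
  node 38: h_left=1, h_right=0, diff=1 [OK], height=2
  node 30: h_left=2, h_right=2, diff=0 [OK], height=3
All nodes satisfy the balance condition.
Result: Balanced


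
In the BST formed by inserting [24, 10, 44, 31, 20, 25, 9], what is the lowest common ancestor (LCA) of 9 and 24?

Tree insertion order: [24, 10, 44, 31, 20, 25, 9]
Tree (level-order array): [24, 10, 44, 9, 20, 31, None, None, None, None, None, 25]
In a BST, the LCA of p=9, q=24 is the first node v on the
root-to-leaf path with p <= v <= q (go left if both < v, right if both > v).
Walk from root:
  at 24: 9 <= 24 <= 24, this is the LCA
LCA = 24


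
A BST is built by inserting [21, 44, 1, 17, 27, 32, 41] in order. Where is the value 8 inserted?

Starting tree (level order): [21, 1, 44, None, 17, 27, None, None, None, None, 32, None, 41]
Insertion path: 21 -> 1 -> 17
Result: insert 8 as left child of 17
Final tree (level order): [21, 1, 44, None, 17, 27, None, 8, None, None, 32, None, None, None, 41]


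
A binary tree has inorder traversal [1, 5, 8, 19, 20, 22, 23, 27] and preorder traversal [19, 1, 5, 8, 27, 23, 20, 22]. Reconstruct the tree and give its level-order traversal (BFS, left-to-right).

Inorder:  [1, 5, 8, 19, 20, 22, 23, 27]
Preorder: [19, 1, 5, 8, 27, 23, 20, 22]
Algorithm: preorder visits root first, so consume preorder in order;
for each root, split the current inorder slice at that value into
left-subtree inorder and right-subtree inorder, then recurse.
Recursive splits:
  root=19; inorder splits into left=[1, 5, 8], right=[20, 22, 23, 27]
  root=1; inorder splits into left=[], right=[5, 8]
  root=5; inorder splits into left=[], right=[8]
  root=8; inorder splits into left=[], right=[]
  root=27; inorder splits into left=[20, 22, 23], right=[]
  root=23; inorder splits into left=[20, 22], right=[]
  root=20; inorder splits into left=[], right=[22]
  root=22; inorder splits into left=[], right=[]
Reconstructed level-order: [19, 1, 27, 5, 23, 8, 20, 22]


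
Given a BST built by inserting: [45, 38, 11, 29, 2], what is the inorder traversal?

Tree insertion order: [45, 38, 11, 29, 2]
Tree (level-order array): [45, 38, None, 11, None, 2, 29]
Inorder traversal: [2, 11, 29, 38, 45]


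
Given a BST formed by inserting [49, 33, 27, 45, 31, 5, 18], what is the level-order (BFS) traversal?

Tree insertion order: [49, 33, 27, 45, 31, 5, 18]
Tree (level-order array): [49, 33, None, 27, 45, 5, 31, None, None, None, 18]
BFS from the root, enqueuing left then right child of each popped node:
  queue [49] -> pop 49, enqueue [33], visited so far: [49]
  queue [33] -> pop 33, enqueue [27, 45], visited so far: [49, 33]
  queue [27, 45] -> pop 27, enqueue [5, 31], visited so far: [49, 33, 27]
  queue [45, 5, 31] -> pop 45, enqueue [none], visited so far: [49, 33, 27, 45]
  queue [5, 31] -> pop 5, enqueue [18], visited so far: [49, 33, 27, 45, 5]
  queue [31, 18] -> pop 31, enqueue [none], visited so far: [49, 33, 27, 45, 5, 31]
  queue [18] -> pop 18, enqueue [none], visited so far: [49, 33, 27, 45, 5, 31, 18]
Result: [49, 33, 27, 45, 5, 31, 18]


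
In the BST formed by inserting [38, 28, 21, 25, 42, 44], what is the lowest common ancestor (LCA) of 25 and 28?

Tree insertion order: [38, 28, 21, 25, 42, 44]
Tree (level-order array): [38, 28, 42, 21, None, None, 44, None, 25]
In a BST, the LCA of p=25, q=28 is the first node v on the
root-to-leaf path with p <= v <= q (go left if both < v, right if both > v).
Walk from root:
  at 38: both 25 and 28 < 38, go left
  at 28: 25 <= 28 <= 28, this is the LCA
LCA = 28


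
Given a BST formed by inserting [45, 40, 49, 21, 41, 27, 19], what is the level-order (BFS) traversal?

Tree insertion order: [45, 40, 49, 21, 41, 27, 19]
Tree (level-order array): [45, 40, 49, 21, 41, None, None, 19, 27]
BFS from the root, enqueuing left then right child of each popped node:
  queue [45] -> pop 45, enqueue [40, 49], visited so far: [45]
  queue [40, 49] -> pop 40, enqueue [21, 41], visited so far: [45, 40]
  queue [49, 21, 41] -> pop 49, enqueue [none], visited so far: [45, 40, 49]
  queue [21, 41] -> pop 21, enqueue [19, 27], visited so far: [45, 40, 49, 21]
  queue [41, 19, 27] -> pop 41, enqueue [none], visited so far: [45, 40, 49, 21, 41]
  queue [19, 27] -> pop 19, enqueue [none], visited so far: [45, 40, 49, 21, 41, 19]
  queue [27] -> pop 27, enqueue [none], visited so far: [45, 40, 49, 21, 41, 19, 27]
Result: [45, 40, 49, 21, 41, 19, 27]


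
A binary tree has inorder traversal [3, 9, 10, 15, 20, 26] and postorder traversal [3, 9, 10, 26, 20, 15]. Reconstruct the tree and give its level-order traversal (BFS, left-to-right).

Inorder:   [3, 9, 10, 15, 20, 26]
Postorder: [3, 9, 10, 26, 20, 15]
Algorithm: postorder visits root last, so walk postorder right-to-left;
each value is the root of the current inorder slice — split it at that
value, recurse on the right subtree first, then the left.
Recursive splits:
  root=15; inorder splits into left=[3, 9, 10], right=[20, 26]
  root=20; inorder splits into left=[], right=[26]
  root=26; inorder splits into left=[], right=[]
  root=10; inorder splits into left=[3, 9], right=[]
  root=9; inorder splits into left=[3], right=[]
  root=3; inorder splits into left=[], right=[]
Reconstructed level-order: [15, 10, 20, 9, 26, 3]


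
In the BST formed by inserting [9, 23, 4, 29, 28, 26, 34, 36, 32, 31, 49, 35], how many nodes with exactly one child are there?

Tree built from: [9, 23, 4, 29, 28, 26, 34, 36, 32, 31, 49, 35]
Tree (level-order array): [9, 4, 23, None, None, None, 29, 28, 34, 26, None, 32, 36, None, None, 31, None, 35, 49]
Rule: These are nodes with exactly 1 non-null child.
Per-node child counts:
  node 9: 2 child(ren)
  node 4: 0 child(ren)
  node 23: 1 child(ren)
  node 29: 2 child(ren)
  node 28: 1 child(ren)
  node 26: 0 child(ren)
  node 34: 2 child(ren)
  node 32: 1 child(ren)
  node 31: 0 child(ren)
  node 36: 2 child(ren)
  node 35: 0 child(ren)
  node 49: 0 child(ren)
Matching nodes: [23, 28, 32]
Count of nodes with exactly one child: 3


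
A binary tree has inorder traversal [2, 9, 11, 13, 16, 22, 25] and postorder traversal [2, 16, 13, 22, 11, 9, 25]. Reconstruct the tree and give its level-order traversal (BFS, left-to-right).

Inorder:   [2, 9, 11, 13, 16, 22, 25]
Postorder: [2, 16, 13, 22, 11, 9, 25]
Algorithm: postorder visits root last, so walk postorder right-to-left;
each value is the root of the current inorder slice — split it at that
value, recurse on the right subtree first, then the left.
Recursive splits:
  root=25; inorder splits into left=[2, 9, 11, 13, 16, 22], right=[]
  root=9; inorder splits into left=[2], right=[11, 13, 16, 22]
  root=11; inorder splits into left=[], right=[13, 16, 22]
  root=22; inorder splits into left=[13, 16], right=[]
  root=13; inorder splits into left=[], right=[16]
  root=16; inorder splits into left=[], right=[]
  root=2; inorder splits into left=[], right=[]
Reconstructed level-order: [25, 9, 2, 11, 22, 13, 16]


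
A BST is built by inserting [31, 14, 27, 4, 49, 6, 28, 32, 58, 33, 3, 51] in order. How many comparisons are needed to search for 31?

Search path for 31: 31
Found: True
Comparisons: 1


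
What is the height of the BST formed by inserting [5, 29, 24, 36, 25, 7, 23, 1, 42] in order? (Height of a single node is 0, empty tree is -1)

Insertion order: [5, 29, 24, 36, 25, 7, 23, 1, 42]
Tree (level-order array): [5, 1, 29, None, None, 24, 36, 7, 25, None, 42, None, 23]
Compute height bottom-up (empty subtree = -1):
  height(1) = 1 + max(-1, -1) = 0
  height(23) = 1 + max(-1, -1) = 0
  height(7) = 1 + max(-1, 0) = 1
  height(25) = 1 + max(-1, -1) = 0
  height(24) = 1 + max(1, 0) = 2
  height(42) = 1 + max(-1, -1) = 0
  height(36) = 1 + max(-1, 0) = 1
  height(29) = 1 + max(2, 1) = 3
  height(5) = 1 + max(0, 3) = 4
Height = 4


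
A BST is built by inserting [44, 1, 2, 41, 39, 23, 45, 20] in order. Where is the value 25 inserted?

Starting tree (level order): [44, 1, 45, None, 2, None, None, None, 41, 39, None, 23, None, 20]
Insertion path: 44 -> 1 -> 2 -> 41 -> 39 -> 23
Result: insert 25 as right child of 23
Final tree (level order): [44, 1, 45, None, 2, None, None, None, 41, 39, None, 23, None, 20, 25]


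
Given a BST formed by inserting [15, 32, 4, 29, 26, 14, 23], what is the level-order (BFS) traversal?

Tree insertion order: [15, 32, 4, 29, 26, 14, 23]
Tree (level-order array): [15, 4, 32, None, 14, 29, None, None, None, 26, None, 23]
BFS from the root, enqueuing left then right child of each popped node:
  queue [15] -> pop 15, enqueue [4, 32], visited so far: [15]
  queue [4, 32] -> pop 4, enqueue [14], visited so far: [15, 4]
  queue [32, 14] -> pop 32, enqueue [29], visited so far: [15, 4, 32]
  queue [14, 29] -> pop 14, enqueue [none], visited so far: [15, 4, 32, 14]
  queue [29] -> pop 29, enqueue [26], visited so far: [15, 4, 32, 14, 29]
  queue [26] -> pop 26, enqueue [23], visited so far: [15, 4, 32, 14, 29, 26]
  queue [23] -> pop 23, enqueue [none], visited so far: [15, 4, 32, 14, 29, 26, 23]
Result: [15, 4, 32, 14, 29, 26, 23]


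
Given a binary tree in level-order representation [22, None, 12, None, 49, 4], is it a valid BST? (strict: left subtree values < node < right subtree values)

Level-order array: [22, None, 12, None, 49, 4]
Validate using subtree bounds (lo, hi): at each node, require lo < value < hi,
then recurse left with hi=value and right with lo=value.
Preorder trace (stopping at first violation):
  at node 22 with bounds (-inf, +inf): OK
  at node 12 with bounds (22, +inf): VIOLATION
Node 12 violates its bound: not (22 < 12 < +inf).
Result: Not a valid BST


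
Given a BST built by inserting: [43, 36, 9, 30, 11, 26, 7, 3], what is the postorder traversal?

Tree insertion order: [43, 36, 9, 30, 11, 26, 7, 3]
Tree (level-order array): [43, 36, None, 9, None, 7, 30, 3, None, 11, None, None, None, None, 26]
Postorder traversal: [3, 7, 26, 11, 30, 9, 36, 43]


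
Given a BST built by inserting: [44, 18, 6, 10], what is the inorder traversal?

Tree insertion order: [44, 18, 6, 10]
Tree (level-order array): [44, 18, None, 6, None, None, 10]
Inorder traversal: [6, 10, 18, 44]


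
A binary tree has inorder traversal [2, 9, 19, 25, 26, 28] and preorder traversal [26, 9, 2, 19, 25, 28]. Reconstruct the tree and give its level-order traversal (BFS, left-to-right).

Inorder:  [2, 9, 19, 25, 26, 28]
Preorder: [26, 9, 2, 19, 25, 28]
Algorithm: preorder visits root first, so consume preorder in order;
for each root, split the current inorder slice at that value into
left-subtree inorder and right-subtree inorder, then recurse.
Recursive splits:
  root=26; inorder splits into left=[2, 9, 19, 25], right=[28]
  root=9; inorder splits into left=[2], right=[19, 25]
  root=2; inorder splits into left=[], right=[]
  root=19; inorder splits into left=[], right=[25]
  root=25; inorder splits into left=[], right=[]
  root=28; inorder splits into left=[], right=[]
Reconstructed level-order: [26, 9, 28, 2, 19, 25]


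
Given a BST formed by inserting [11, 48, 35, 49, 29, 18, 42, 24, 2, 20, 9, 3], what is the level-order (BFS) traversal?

Tree insertion order: [11, 48, 35, 49, 29, 18, 42, 24, 2, 20, 9, 3]
Tree (level-order array): [11, 2, 48, None, 9, 35, 49, 3, None, 29, 42, None, None, None, None, 18, None, None, None, None, 24, 20]
BFS from the root, enqueuing left then right child of each popped node:
  queue [11] -> pop 11, enqueue [2, 48], visited so far: [11]
  queue [2, 48] -> pop 2, enqueue [9], visited so far: [11, 2]
  queue [48, 9] -> pop 48, enqueue [35, 49], visited so far: [11, 2, 48]
  queue [9, 35, 49] -> pop 9, enqueue [3], visited so far: [11, 2, 48, 9]
  queue [35, 49, 3] -> pop 35, enqueue [29, 42], visited so far: [11, 2, 48, 9, 35]
  queue [49, 3, 29, 42] -> pop 49, enqueue [none], visited so far: [11, 2, 48, 9, 35, 49]
  queue [3, 29, 42] -> pop 3, enqueue [none], visited so far: [11, 2, 48, 9, 35, 49, 3]
  queue [29, 42] -> pop 29, enqueue [18], visited so far: [11, 2, 48, 9, 35, 49, 3, 29]
  queue [42, 18] -> pop 42, enqueue [none], visited so far: [11, 2, 48, 9, 35, 49, 3, 29, 42]
  queue [18] -> pop 18, enqueue [24], visited so far: [11, 2, 48, 9, 35, 49, 3, 29, 42, 18]
  queue [24] -> pop 24, enqueue [20], visited so far: [11, 2, 48, 9, 35, 49, 3, 29, 42, 18, 24]
  queue [20] -> pop 20, enqueue [none], visited so far: [11, 2, 48, 9, 35, 49, 3, 29, 42, 18, 24, 20]
Result: [11, 2, 48, 9, 35, 49, 3, 29, 42, 18, 24, 20]


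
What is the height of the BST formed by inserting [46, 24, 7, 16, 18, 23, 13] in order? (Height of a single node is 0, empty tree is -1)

Insertion order: [46, 24, 7, 16, 18, 23, 13]
Tree (level-order array): [46, 24, None, 7, None, None, 16, 13, 18, None, None, None, 23]
Compute height bottom-up (empty subtree = -1):
  height(13) = 1 + max(-1, -1) = 0
  height(23) = 1 + max(-1, -1) = 0
  height(18) = 1 + max(-1, 0) = 1
  height(16) = 1 + max(0, 1) = 2
  height(7) = 1 + max(-1, 2) = 3
  height(24) = 1 + max(3, -1) = 4
  height(46) = 1 + max(4, -1) = 5
Height = 5


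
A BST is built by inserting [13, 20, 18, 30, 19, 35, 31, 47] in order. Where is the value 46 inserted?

Starting tree (level order): [13, None, 20, 18, 30, None, 19, None, 35, None, None, 31, 47]
Insertion path: 13 -> 20 -> 30 -> 35 -> 47
Result: insert 46 as left child of 47
Final tree (level order): [13, None, 20, 18, 30, None, 19, None, 35, None, None, 31, 47, None, None, 46]


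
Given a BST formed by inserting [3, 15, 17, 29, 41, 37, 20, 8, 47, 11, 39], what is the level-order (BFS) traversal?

Tree insertion order: [3, 15, 17, 29, 41, 37, 20, 8, 47, 11, 39]
Tree (level-order array): [3, None, 15, 8, 17, None, 11, None, 29, None, None, 20, 41, None, None, 37, 47, None, 39]
BFS from the root, enqueuing left then right child of each popped node:
  queue [3] -> pop 3, enqueue [15], visited so far: [3]
  queue [15] -> pop 15, enqueue [8, 17], visited so far: [3, 15]
  queue [8, 17] -> pop 8, enqueue [11], visited so far: [3, 15, 8]
  queue [17, 11] -> pop 17, enqueue [29], visited so far: [3, 15, 8, 17]
  queue [11, 29] -> pop 11, enqueue [none], visited so far: [3, 15, 8, 17, 11]
  queue [29] -> pop 29, enqueue [20, 41], visited so far: [3, 15, 8, 17, 11, 29]
  queue [20, 41] -> pop 20, enqueue [none], visited so far: [3, 15, 8, 17, 11, 29, 20]
  queue [41] -> pop 41, enqueue [37, 47], visited so far: [3, 15, 8, 17, 11, 29, 20, 41]
  queue [37, 47] -> pop 37, enqueue [39], visited so far: [3, 15, 8, 17, 11, 29, 20, 41, 37]
  queue [47, 39] -> pop 47, enqueue [none], visited so far: [3, 15, 8, 17, 11, 29, 20, 41, 37, 47]
  queue [39] -> pop 39, enqueue [none], visited so far: [3, 15, 8, 17, 11, 29, 20, 41, 37, 47, 39]
Result: [3, 15, 8, 17, 11, 29, 20, 41, 37, 47, 39]


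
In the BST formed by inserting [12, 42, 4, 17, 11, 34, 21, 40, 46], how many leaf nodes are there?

Tree built from: [12, 42, 4, 17, 11, 34, 21, 40, 46]
Tree (level-order array): [12, 4, 42, None, 11, 17, 46, None, None, None, 34, None, None, 21, 40]
Rule: A leaf has 0 children.
Per-node child counts:
  node 12: 2 child(ren)
  node 4: 1 child(ren)
  node 11: 0 child(ren)
  node 42: 2 child(ren)
  node 17: 1 child(ren)
  node 34: 2 child(ren)
  node 21: 0 child(ren)
  node 40: 0 child(ren)
  node 46: 0 child(ren)
Matching nodes: [11, 21, 40, 46]
Count of leaf nodes: 4


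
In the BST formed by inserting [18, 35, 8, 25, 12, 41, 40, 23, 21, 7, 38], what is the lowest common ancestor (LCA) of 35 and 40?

Tree insertion order: [18, 35, 8, 25, 12, 41, 40, 23, 21, 7, 38]
Tree (level-order array): [18, 8, 35, 7, 12, 25, 41, None, None, None, None, 23, None, 40, None, 21, None, 38]
In a BST, the LCA of p=35, q=40 is the first node v on the
root-to-leaf path with p <= v <= q (go left if both < v, right if both > v).
Walk from root:
  at 18: both 35 and 40 > 18, go right
  at 35: 35 <= 35 <= 40, this is the LCA
LCA = 35


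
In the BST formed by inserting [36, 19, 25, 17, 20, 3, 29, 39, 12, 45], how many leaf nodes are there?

Tree built from: [36, 19, 25, 17, 20, 3, 29, 39, 12, 45]
Tree (level-order array): [36, 19, 39, 17, 25, None, 45, 3, None, 20, 29, None, None, None, 12]
Rule: A leaf has 0 children.
Per-node child counts:
  node 36: 2 child(ren)
  node 19: 2 child(ren)
  node 17: 1 child(ren)
  node 3: 1 child(ren)
  node 12: 0 child(ren)
  node 25: 2 child(ren)
  node 20: 0 child(ren)
  node 29: 0 child(ren)
  node 39: 1 child(ren)
  node 45: 0 child(ren)
Matching nodes: [12, 20, 29, 45]
Count of leaf nodes: 4


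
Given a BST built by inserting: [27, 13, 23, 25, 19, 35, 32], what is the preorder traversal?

Tree insertion order: [27, 13, 23, 25, 19, 35, 32]
Tree (level-order array): [27, 13, 35, None, 23, 32, None, 19, 25]
Preorder traversal: [27, 13, 23, 19, 25, 35, 32]


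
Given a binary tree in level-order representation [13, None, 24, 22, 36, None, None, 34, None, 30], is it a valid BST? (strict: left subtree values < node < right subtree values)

Level-order array: [13, None, 24, 22, 36, None, None, 34, None, 30]
Validate using subtree bounds (lo, hi): at each node, require lo < value < hi,
then recurse left with hi=value and right with lo=value.
Preorder trace (stopping at first violation):
  at node 13 with bounds (-inf, +inf): OK
  at node 24 with bounds (13, +inf): OK
  at node 22 with bounds (13, 24): OK
  at node 36 with bounds (24, +inf): OK
  at node 34 with bounds (24, 36): OK
  at node 30 with bounds (24, 34): OK
No violation found at any node.
Result: Valid BST


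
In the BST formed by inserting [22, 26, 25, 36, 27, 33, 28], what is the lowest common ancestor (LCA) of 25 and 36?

Tree insertion order: [22, 26, 25, 36, 27, 33, 28]
Tree (level-order array): [22, None, 26, 25, 36, None, None, 27, None, None, 33, 28]
In a BST, the LCA of p=25, q=36 is the first node v on the
root-to-leaf path with p <= v <= q (go left if both < v, right if both > v).
Walk from root:
  at 22: both 25 and 36 > 22, go right
  at 26: 25 <= 26 <= 36, this is the LCA
LCA = 26


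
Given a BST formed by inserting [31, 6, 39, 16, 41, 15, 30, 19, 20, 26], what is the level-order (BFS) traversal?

Tree insertion order: [31, 6, 39, 16, 41, 15, 30, 19, 20, 26]
Tree (level-order array): [31, 6, 39, None, 16, None, 41, 15, 30, None, None, None, None, 19, None, None, 20, None, 26]
BFS from the root, enqueuing left then right child of each popped node:
  queue [31] -> pop 31, enqueue [6, 39], visited so far: [31]
  queue [6, 39] -> pop 6, enqueue [16], visited so far: [31, 6]
  queue [39, 16] -> pop 39, enqueue [41], visited so far: [31, 6, 39]
  queue [16, 41] -> pop 16, enqueue [15, 30], visited so far: [31, 6, 39, 16]
  queue [41, 15, 30] -> pop 41, enqueue [none], visited so far: [31, 6, 39, 16, 41]
  queue [15, 30] -> pop 15, enqueue [none], visited so far: [31, 6, 39, 16, 41, 15]
  queue [30] -> pop 30, enqueue [19], visited so far: [31, 6, 39, 16, 41, 15, 30]
  queue [19] -> pop 19, enqueue [20], visited so far: [31, 6, 39, 16, 41, 15, 30, 19]
  queue [20] -> pop 20, enqueue [26], visited so far: [31, 6, 39, 16, 41, 15, 30, 19, 20]
  queue [26] -> pop 26, enqueue [none], visited so far: [31, 6, 39, 16, 41, 15, 30, 19, 20, 26]
Result: [31, 6, 39, 16, 41, 15, 30, 19, 20, 26]
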